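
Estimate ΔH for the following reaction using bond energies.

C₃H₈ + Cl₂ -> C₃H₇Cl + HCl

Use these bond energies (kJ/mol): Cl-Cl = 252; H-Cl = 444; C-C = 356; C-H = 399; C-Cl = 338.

Bonds broken (reactants):
  C-C: 2 × 356 = 712
  C-H: 8 × 399 = 3192
  Cl-Cl: 1 × 252 = 252
  Σ(broken) = 4156 kJ
Bonds formed (products):
  C-C: 2 × 356 = 712
  C-Cl: 1 × 338 = 338
  C-H: 7 × 399 = 2793
  H-Cl: 1 × 444 = 444
  Σ(formed) = 4287 kJ
ΔH = Σ(broken) − Σ(formed) = 4156 − 4287 = −131 kJ

ΔH ≈ −131 kJ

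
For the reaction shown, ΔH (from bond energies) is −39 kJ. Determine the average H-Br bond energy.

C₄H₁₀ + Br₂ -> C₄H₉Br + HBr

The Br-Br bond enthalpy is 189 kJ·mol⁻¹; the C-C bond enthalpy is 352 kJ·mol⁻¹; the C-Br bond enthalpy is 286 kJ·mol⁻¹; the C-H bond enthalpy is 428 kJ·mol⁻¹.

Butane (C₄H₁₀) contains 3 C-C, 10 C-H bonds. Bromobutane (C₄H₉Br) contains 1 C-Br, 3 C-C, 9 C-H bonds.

D(H-Br) ≈ 370 kJ/mol

Let D be the H-Br bond energy.
Σ(broken) = 1×189 + 3×352 + 10×428 = 5525
Σ(formed) = 1×286 + 3×352 + 9×428 + 1×D = 5194 + D
ΔH = Σ(broken) − Σ(formed) = (5525) − (5194 + D) = +331 − D
Setting this equal to −39 kJ gives D = 370 kJ/mol.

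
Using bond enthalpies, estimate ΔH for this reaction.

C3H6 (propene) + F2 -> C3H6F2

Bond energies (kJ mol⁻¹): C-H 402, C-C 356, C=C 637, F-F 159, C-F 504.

ΔH ≈ −568 kJ

Bonds broken (reactants):
  C-C: 1 × 356 = 356
  C-H: 6 × 402 = 2412
  C=C: 1 × 637 = 637
  F-F: 1 × 159 = 159
  Σ(broken) = 3564 kJ
Bonds formed (products):
  C-C: 2 × 356 = 712
  C-F: 2 × 504 = 1008
  C-H: 6 × 402 = 2412
  Σ(formed) = 4132 kJ
ΔH = Σ(broken) − Σ(formed) = 3564 − 4132 = −568 kJ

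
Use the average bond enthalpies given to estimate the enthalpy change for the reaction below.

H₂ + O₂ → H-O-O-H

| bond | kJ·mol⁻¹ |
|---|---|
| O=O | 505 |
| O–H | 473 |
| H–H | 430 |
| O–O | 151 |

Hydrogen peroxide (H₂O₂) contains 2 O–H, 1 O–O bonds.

ΔH ≈ −162 kJ

Bonds broken (reactants):
  H–H: 1 × 430 = 430
  O=O: 1 × 505 = 505
  Σ(broken) = 935 kJ
Bonds formed (products):
  O–H: 2 × 473 = 946
  O–O: 1 × 151 = 151
  Σ(formed) = 1097 kJ
ΔH = Σ(broken) − Σ(formed) = 935 − 1097 = −162 kJ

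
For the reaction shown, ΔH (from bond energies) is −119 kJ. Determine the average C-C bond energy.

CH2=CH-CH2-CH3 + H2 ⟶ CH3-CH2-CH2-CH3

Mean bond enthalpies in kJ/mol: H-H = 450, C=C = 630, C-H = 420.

Let D be the C-C bond energy.
Σ(broken) = 2×D + 8×420 + 1×630 + 1×450 = 4440 + 2D
Σ(formed) = 3×D + 10×420 = 4200 + 3D
ΔH = Σ(broken) − Σ(formed) = (4440 + 2D) − (4200 + 3D) = +240 − D
Setting this equal to −119 kJ gives D = 359 kJ/mol.

D(C-C) ≈ 359 kJ/mol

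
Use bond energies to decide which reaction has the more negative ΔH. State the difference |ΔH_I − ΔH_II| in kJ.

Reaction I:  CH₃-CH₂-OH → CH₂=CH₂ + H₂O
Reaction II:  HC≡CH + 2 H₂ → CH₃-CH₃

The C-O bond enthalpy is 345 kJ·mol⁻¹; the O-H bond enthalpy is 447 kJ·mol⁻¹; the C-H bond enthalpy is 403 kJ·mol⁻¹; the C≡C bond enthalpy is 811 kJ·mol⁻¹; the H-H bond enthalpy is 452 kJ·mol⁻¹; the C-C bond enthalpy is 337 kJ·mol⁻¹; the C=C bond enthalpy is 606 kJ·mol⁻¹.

Reaction I:
  Bonds broken (reactants):
    C-C: 1 × 337 = 337
    C-H: 5 × 403 = 2015
    C-O: 1 × 345 = 345
    O-H: 1 × 447 = 447
    Σ(broken) = 3144 kJ
  Bonds formed (products):
    C-H: 4 × 403 = 1612
    C=C: 1 × 606 = 606
    O-H: 2 × 447 = 894
    Σ(formed) = 3112 kJ
  ΔH_I = 3144 − 3112 = +32 kJ
Reaction II:
  Bonds broken (reactants):
    C≡C: 1 × 811 = 811
    C-H: 2 × 403 = 806
    H-H: 2 × 452 = 904
    Σ(broken) = 2521 kJ
  Bonds formed (products):
    C-C: 1 × 337 = 337
    C-H: 6 × 403 = 2418
    Σ(formed) = 2755 kJ
  ΔH_II = 2521 − 2755 = −234 kJ
ΔH_I − ΔH_II = +266 kJ, so reaction II has the more negative ΔH; |ΔH_I − ΔH_II| = 266 kJ.

Reaction II, by 266 kJ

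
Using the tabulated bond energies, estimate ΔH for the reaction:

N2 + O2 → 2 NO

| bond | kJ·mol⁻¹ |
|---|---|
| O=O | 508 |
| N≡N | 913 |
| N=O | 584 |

Bonds broken (reactants):
  N≡N: 1 × 913 = 913
  O=O: 1 × 508 = 508
  Σ(broken) = 1421 kJ
Bonds formed (products):
  N=O: 2 × 584 = 1168
  Σ(formed) = 1168 kJ
ΔH = Σ(broken) − Σ(formed) = 1421 − 1168 = +253 kJ

ΔH ≈ +253 kJ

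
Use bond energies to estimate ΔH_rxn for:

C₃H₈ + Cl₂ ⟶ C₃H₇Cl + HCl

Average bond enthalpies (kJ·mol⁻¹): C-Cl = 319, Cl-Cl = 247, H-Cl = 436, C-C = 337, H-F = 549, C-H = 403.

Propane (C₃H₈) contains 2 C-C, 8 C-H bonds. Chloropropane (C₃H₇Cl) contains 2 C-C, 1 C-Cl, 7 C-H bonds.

Bonds broken (reactants):
  C-C: 2 × 337 = 674
  C-H: 8 × 403 = 3224
  Cl-Cl: 1 × 247 = 247
  Σ(broken) = 4145 kJ
Bonds formed (products):
  C-C: 2 × 337 = 674
  C-Cl: 1 × 319 = 319
  C-H: 7 × 403 = 2821
  H-Cl: 1 × 436 = 436
  Σ(formed) = 4250 kJ
ΔH = Σ(broken) − Σ(formed) = 4145 − 4250 = −105 kJ

ΔH ≈ −105 kJ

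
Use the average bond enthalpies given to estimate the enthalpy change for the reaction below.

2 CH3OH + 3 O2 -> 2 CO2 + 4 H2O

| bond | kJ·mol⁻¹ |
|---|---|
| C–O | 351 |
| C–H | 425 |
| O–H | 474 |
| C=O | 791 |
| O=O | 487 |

Bonds broken (reactants):
  C–H: 6 × 425 = 2550
  C–O: 2 × 351 = 702
  O–H: 2 × 474 = 948
  O=O: 3 × 487 = 1461
  Σ(broken) = 5661 kJ
Bonds formed (products):
  C=O: 4 × 791 = 3164
  O–H: 8 × 474 = 3792
  Σ(formed) = 6956 kJ
ΔH = Σ(broken) − Σ(formed) = 5661 − 6956 = −1295 kJ

ΔH ≈ −1295 kJ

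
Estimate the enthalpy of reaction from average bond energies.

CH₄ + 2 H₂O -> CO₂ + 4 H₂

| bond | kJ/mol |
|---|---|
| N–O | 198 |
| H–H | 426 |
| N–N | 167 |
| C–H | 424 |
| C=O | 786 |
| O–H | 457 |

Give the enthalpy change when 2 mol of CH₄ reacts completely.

ΔH = +496 kJ

Bonds broken (reactants):
  C–H: 4 × 424 = 1696
  O–H: 4 × 457 = 1828
  Σ(broken) = 3524 kJ
Bonds formed (products):
  C=O: 2 × 786 = 1572
  H–H: 4 × 426 = 1704
  Σ(formed) = 3276 kJ
ΔH = Σ(broken) − Σ(formed) = 3524 − 3276 = +248 kJ
For 2× the reaction as written: 2 × (+248) = +496 kJ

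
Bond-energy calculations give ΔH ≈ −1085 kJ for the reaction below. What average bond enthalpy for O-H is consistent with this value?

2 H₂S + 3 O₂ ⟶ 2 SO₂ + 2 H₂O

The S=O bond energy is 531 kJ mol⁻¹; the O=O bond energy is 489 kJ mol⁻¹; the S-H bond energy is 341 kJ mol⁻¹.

Let D be the O-H bond energy.
Σ(broken) = 3×489 + 4×341 = 2831
Σ(formed) = 4×D + 4×531 = 2124 + 4D
ΔH = Σ(broken) − Σ(formed) = (2831) − (2124 + 4D) = +707 − 4D
Setting this equal to −1085 kJ gives 4D = 1792, so D = 448 kJ/mol.

D(O-H) ≈ 448 kJ/mol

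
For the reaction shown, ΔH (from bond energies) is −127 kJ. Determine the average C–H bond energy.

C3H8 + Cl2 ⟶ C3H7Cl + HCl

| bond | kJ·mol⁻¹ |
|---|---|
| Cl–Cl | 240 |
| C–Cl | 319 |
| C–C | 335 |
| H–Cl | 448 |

D(C–H) ≈ 400 kJ/mol

Let D be the C–H bond energy.
Σ(broken) = 2×335 + 8×D + 1×240 = 910 + 8D
Σ(formed) = 2×335 + 1×319 + 7×D + 1×448 = 1437 + 7D
ΔH = Σ(broken) − Σ(formed) = (910 + 8D) − (1437 + 7D) = −527 + D
Setting this equal to −127 kJ gives D = 400 kJ/mol.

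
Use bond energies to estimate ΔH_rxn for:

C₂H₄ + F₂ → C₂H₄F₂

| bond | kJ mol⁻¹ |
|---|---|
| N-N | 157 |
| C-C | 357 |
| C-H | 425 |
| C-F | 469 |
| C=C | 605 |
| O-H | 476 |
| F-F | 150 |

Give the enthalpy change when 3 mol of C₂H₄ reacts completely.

ΔH = −1620 kJ

Bonds broken (reactants):
  C-H: 4 × 425 = 1700
  C=C: 1 × 605 = 605
  F-F: 1 × 150 = 150
  Σ(broken) = 2455 kJ
Bonds formed (products):
  C-C: 1 × 357 = 357
  C-F: 2 × 469 = 938
  C-H: 4 × 425 = 1700
  Σ(formed) = 2995 kJ
ΔH = Σ(broken) − Σ(formed) = 2455 − 2995 = −540 kJ
For 3× the reaction as written: 3 × (−540) = −1620 kJ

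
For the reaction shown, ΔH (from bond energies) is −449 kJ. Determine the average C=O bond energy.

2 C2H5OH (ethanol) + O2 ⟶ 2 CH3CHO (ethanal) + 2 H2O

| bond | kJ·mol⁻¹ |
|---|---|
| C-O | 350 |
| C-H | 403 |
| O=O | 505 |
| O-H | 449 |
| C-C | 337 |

D(C=O) ≈ 781 kJ/mol

Let D be the C=O bond energy.
Σ(broken) = 2×337 + 10×403 + 2×350 + 2×449 + 1×505 = 6807
Σ(formed) = 2×337 + 8×403 + 2×D + 4×449 = 5694 + 2D
ΔH = Σ(broken) − Σ(formed) = (6807) − (5694 + 2D) = +1113 − 2D
Setting this equal to −449 kJ gives 2D = 1562, so D = 781 kJ/mol.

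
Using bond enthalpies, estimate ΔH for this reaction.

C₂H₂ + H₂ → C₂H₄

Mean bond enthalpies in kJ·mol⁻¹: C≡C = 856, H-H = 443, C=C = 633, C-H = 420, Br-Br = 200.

ΔH ≈ −174 kJ

Bonds broken (reactants):
  C≡C: 1 × 856 = 856
  C-H: 2 × 420 = 840
  H-H: 1 × 443 = 443
  Σ(broken) = 2139 kJ
Bonds formed (products):
  C-H: 4 × 420 = 1680
  C=C: 1 × 633 = 633
  Σ(formed) = 2313 kJ
ΔH = Σ(broken) − Σ(formed) = 2139 − 2313 = −174 kJ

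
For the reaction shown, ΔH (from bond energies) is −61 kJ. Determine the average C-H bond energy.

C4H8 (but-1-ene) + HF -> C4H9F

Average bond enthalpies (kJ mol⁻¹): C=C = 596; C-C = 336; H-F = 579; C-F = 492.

Let D be the C-H bond energy.
Σ(broken) = 2×336 + 8×D + 1×596 + 1×579 = 1847 + 8D
Σ(formed) = 3×336 + 1×492 + 9×D = 1500 + 9D
ΔH = Σ(broken) − Σ(formed) = (1847 + 8D) − (1500 + 9D) = +347 − D
Setting this equal to −61 kJ gives D = 408 kJ/mol.

D(C-H) ≈ 408 kJ/mol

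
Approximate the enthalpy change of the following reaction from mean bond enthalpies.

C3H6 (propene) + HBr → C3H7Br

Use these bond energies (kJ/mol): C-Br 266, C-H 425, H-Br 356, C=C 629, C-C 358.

Bonds broken (reactants):
  C-C: 1 × 358 = 358
  C-H: 6 × 425 = 2550
  C=C: 1 × 629 = 629
  H-Br: 1 × 356 = 356
  Σ(broken) = 3893 kJ
Bonds formed (products):
  C-Br: 1 × 266 = 266
  C-C: 2 × 358 = 716
  C-H: 7 × 425 = 2975
  Σ(formed) = 3957 kJ
ΔH = Σ(broken) − Σ(formed) = 3893 − 3957 = −64 kJ

ΔH ≈ −64 kJ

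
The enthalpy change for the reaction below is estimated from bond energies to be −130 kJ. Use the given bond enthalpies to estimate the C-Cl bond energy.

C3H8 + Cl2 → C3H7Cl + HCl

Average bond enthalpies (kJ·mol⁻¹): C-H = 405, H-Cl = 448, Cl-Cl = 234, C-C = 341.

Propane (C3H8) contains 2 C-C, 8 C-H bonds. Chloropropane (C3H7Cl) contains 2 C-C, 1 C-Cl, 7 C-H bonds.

Let D be the C-Cl bond energy.
Σ(broken) = 2×341 + 8×405 + 1×234 = 4156
Σ(formed) = 2×341 + 1×D + 7×405 + 1×448 = 3965 + D
ΔH = Σ(broken) − Σ(formed) = (4156) − (3965 + D) = +191 − D
Setting this equal to −130 kJ gives D = 321 kJ/mol.

D(C-Cl) ≈ 321 kJ/mol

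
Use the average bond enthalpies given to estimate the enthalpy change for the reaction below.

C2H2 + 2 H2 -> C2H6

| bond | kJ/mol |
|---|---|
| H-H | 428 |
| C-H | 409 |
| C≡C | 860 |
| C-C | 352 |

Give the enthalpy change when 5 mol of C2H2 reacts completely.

ΔH = −1360 kJ

Bonds broken (reactants):
  C≡C: 1 × 860 = 860
  C-H: 2 × 409 = 818
  H-H: 2 × 428 = 856
  Σ(broken) = 2534 kJ
Bonds formed (products):
  C-C: 1 × 352 = 352
  C-H: 6 × 409 = 2454
  Σ(formed) = 2806 kJ
ΔH = Σ(broken) − Σ(formed) = 2534 − 2806 = −272 kJ
For 5× the reaction as written: 5 × (−272) = −1360 kJ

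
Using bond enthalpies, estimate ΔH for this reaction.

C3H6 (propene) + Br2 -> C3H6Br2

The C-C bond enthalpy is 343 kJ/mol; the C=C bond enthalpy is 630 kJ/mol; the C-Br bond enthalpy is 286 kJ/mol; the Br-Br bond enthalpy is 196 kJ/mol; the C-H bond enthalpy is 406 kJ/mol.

Bonds broken (reactants):
  Br-Br: 1 × 196 = 196
  C-C: 1 × 343 = 343
  C-H: 6 × 406 = 2436
  C=C: 1 × 630 = 630
  Σ(broken) = 3605 kJ
Bonds formed (products):
  C-Br: 2 × 286 = 572
  C-C: 2 × 343 = 686
  C-H: 6 × 406 = 2436
  Σ(formed) = 3694 kJ
ΔH = Σ(broken) − Σ(formed) = 3605 − 3694 = −89 kJ

ΔH ≈ −89 kJ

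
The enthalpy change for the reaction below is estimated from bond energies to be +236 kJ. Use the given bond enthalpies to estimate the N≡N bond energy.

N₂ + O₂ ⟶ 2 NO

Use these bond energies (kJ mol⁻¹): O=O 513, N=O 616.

D(N≡N) ≈ 955 kJ/mol

Let D be the N≡N bond energy.
Σ(broken) = 1×D + 1×513 = 513 + D
Σ(formed) = 2×616 = 1232
ΔH = Σ(broken) − Σ(formed) = (513 + D) − (1232) = −719 + D
Setting this equal to +236 kJ gives D = 955 kJ/mol.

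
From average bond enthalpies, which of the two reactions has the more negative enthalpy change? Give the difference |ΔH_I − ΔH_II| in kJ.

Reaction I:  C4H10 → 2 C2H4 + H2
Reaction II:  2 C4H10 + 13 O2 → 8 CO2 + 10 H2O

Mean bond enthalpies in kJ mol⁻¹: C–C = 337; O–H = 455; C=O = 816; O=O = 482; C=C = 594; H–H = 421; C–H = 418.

Reaction I:
  Bonds broken (reactants):
    C–C: 3 × 337 = 1011
    C–H: 10 × 418 = 4180
    Σ(broken) = 5191 kJ
  Bonds formed (products):
    C–H: 8 × 418 = 3344
    C=C: 2 × 594 = 1188
    H–H: 1 × 421 = 421
    Σ(formed) = 4953 kJ
  ΔH_I = 5191 − 4953 = +238 kJ
Reaction II:
  Bonds broken (reactants):
    C–C: 6 × 337 = 2022
    C–H: 20 × 418 = 8360
    O=O: 13 × 482 = 6266
    Σ(broken) = 16648 kJ
  Bonds formed (products):
    C=O: 16 × 816 = 13056
    O–H: 20 × 455 = 9100
    Σ(formed) = 22156 kJ
  ΔH_II = 16648 − 22156 = −5508 kJ
ΔH_I − ΔH_II = +5746 kJ, so reaction II has the more negative ΔH; |ΔH_I − ΔH_II| = 5746 kJ.

Reaction II, by 5746 kJ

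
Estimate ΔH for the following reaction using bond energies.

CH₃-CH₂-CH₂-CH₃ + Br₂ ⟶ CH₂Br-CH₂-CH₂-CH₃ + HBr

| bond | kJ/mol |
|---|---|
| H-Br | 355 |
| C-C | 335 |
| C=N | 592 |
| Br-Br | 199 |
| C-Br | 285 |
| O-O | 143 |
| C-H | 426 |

ΔH ≈ −15 kJ

Bonds broken (reactants):
  Br-Br: 1 × 199 = 199
  C-C: 3 × 335 = 1005
  C-H: 10 × 426 = 4260
  Σ(broken) = 5464 kJ
Bonds formed (products):
  C-Br: 1 × 285 = 285
  C-C: 3 × 335 = 1005
  C-H: 9 × 426 = 3834
  H-Br: 1 × 355 = 355
  Σ(formed) = 5479 kJ
ΔH = Σ(broken) − Σ(formed) = 5464 − 5479 = −15 kJ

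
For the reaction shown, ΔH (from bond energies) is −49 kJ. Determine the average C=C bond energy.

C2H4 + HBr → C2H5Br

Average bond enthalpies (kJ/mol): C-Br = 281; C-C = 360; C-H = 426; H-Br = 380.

Let D be the C=C bond energy.
Σ(broken) = 4×426 + 1×D + 1×380 = 2084 + D
Σ(formed) = 1×281 + 1×360 + 5×426 = 2771
ΔH = Σ(broken) − Σ(formed) = (2084 + D) − (2771) = −687 + D
Setting this equal to −49 kJ gives D = 638 kJ/mol.

D(C=C) ≈ 638 kJ/mol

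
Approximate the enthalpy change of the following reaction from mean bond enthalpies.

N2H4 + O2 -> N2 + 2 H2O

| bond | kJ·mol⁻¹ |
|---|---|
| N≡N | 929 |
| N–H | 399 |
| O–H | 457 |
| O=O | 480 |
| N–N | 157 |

Bonds broken (reactants):
  N–H: 4 × 399 = 1596
  N–N: 1 × 157 = 157
  O=O: 1 × 480 = 480
  Σ(broken) = 2233 kJ
Bonds formed (products):
  N≡N: 1 × 929 = 929
  O–H: 4 × 457 = 1828
  Σ(formed) = 2757 kJ
ΔH = Σ(broken) − Σ(formed) = 2233 − 2757 = −524 kJ

ΔH ≈ −524 kJ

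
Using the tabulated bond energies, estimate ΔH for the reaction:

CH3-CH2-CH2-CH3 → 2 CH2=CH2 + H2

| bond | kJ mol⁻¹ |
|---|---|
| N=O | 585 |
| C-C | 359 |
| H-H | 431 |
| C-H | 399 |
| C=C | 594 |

ΔH ≈ +256 kJ

Bonds broken (reactants):
  C-C: 3 × 359 = 1077
  C-H: 10 × 399 = 3990
  Σ(broken) = 5067 kJ
Bonds formed (products):
  C-H: 8 × 399 = 3192
  C=C: 2 × 594 = 1188
  H-H: 1 × 431 = 431
  Σ(formed) = 4811 kJ
ΔH = Σ(broken) − Σ(formed) = 5067 − 4811 = +256 kJ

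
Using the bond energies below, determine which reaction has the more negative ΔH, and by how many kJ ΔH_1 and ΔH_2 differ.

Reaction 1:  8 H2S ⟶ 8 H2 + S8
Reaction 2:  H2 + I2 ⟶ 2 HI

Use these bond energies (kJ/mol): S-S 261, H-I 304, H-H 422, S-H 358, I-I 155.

Reaction 1:
  Bonds broken (reactants):
    S-H: 16 × 358 = 5728
    Σ(broken) = 5728 kJ
  Bonds formed (products):
    H-H: 8 × 422 = 3376
    S-S: 8 × 261 = 2088
    Σ(formed) = 5464 kJ
  ΔH_1 = 5728 − 5464 = +264 kJ
Reaction 2:
  Bonds broken (reactants):
    H-H: 1 × 422 = 422
    I-I: 1 × 155 = 155
    Σ(broken) = 577 kJ
  Bonds formed (products):
    H-I: 2 × 304 = 608
    Σ(formed) = 608 kJ
  ΔH_2 = 577 − 608 = −31 kJ
ΔH_1 − ΔH_2 = +295 kJ, so reaction 2 has the more negative ΔH; |ΔH_1 − ΔH_2| = 295 kJ.

Reaction 2, by 295 kJ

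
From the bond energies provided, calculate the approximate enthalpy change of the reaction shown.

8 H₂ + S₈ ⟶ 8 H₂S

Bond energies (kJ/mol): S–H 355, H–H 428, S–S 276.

ΔH ≈ −48 kJ

Bonds broken (reactants):
  H–H: 8 × 428 = 3424
  S–S: 8 × 276 = 2208
  Σ(broken) = 5632 kJ
Bonds formed (products):
  S–H: 16 × 355 = 5680
  Σ(formed) = 5680 kJ
ΔH = Σ(broken) − Σ(formed) = 5632 − 5680 = −48 kJ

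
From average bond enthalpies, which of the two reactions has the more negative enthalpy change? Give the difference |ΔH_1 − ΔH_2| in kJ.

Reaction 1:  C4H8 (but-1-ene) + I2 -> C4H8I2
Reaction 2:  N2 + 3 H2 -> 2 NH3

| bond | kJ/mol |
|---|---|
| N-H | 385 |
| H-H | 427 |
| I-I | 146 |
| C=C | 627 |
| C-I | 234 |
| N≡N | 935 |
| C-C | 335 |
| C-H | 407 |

Reaction 1:
  Bonds broken (reactants):
    C-C: 2 × 335 = 670
    C-H: 8 × 407 = 3256
    C=C: 1 × 627 = 627
    I-I: 1 × 146 = 146
    Σ(broken) = 4699 kJ
  Bonds formed (products):
    C-C: 3 × 335 = 1005
    C-H: 8 × 407 = 3256
    C-I: 2 × 234 = 468
    Σ(formed) = 4729 kJ
  ΔH_1 = 4699 − 4729 = −30 kJ
Reaction 2:
  Bonds broken (reactants):
    H-H: 3 × 427 = 1281
    N≡N: 1 × 935 = 935
    Σ(broken) = 2216 kJ
  Bonds formed (products):
    N-H: 6 × 385 = 2310
    Σ(formed) = 2310 kJ
  ΔH_2 = 2216 − 2310 = −94 kJ
ΔH_1 − ΔH_2 = +64 kJ, so reaction 2 has the more negative ΔH; |ΔH_1 − ΔH_2| = 64 kJ.

Reaction 2, by 64 kJ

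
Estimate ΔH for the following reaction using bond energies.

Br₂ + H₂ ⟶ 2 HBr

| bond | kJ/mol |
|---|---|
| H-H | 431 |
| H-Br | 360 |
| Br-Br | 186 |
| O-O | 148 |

ΔH ≈ −103 kJ

Bonds broken (reactants):
  Br-Br: 1 × 186 = 186
  H-H: 1 × 431 = 431
  Σ(broken) = 617 kJ
Bonds formed (products):
  H-Br: 2 × 360 = 720
  Σ(formed) = 720 kJ
ΔH = Σ(broken) − Σ(formed) = 617 − 720 = −103 kJ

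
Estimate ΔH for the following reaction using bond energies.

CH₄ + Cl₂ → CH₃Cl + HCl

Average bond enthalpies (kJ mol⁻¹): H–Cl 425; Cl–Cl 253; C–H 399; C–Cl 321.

Bonds broken (reactants):
  C–H: 4 × 399 = 1596
  Cl–Cl: 1 × 253 = 253
  Σ(broken) = 1849 kJ
Bonds formed (products):
  C–Cl: 1 × 321 = 321
  C–H: 3 × 399 = 1197
  H–Cl: 1 × 425 = 425
  Σ(formed) = 1943 kJ
ΔH = Σ(broken) − Σ(formed) = 1849 − 1943 = −94 kJ

ΔH ≈ −94 kJ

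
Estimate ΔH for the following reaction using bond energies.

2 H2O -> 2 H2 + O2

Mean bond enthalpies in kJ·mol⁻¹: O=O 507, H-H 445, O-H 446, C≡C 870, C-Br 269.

Bonds broken (reactants):
  O-H: 4 × 446 = 1784
  Σ(broken) = 1784 kJ
Bonds formed (products):
  H-H: 2 × 445 = 890
  O=O: 1 × 507 = 507
  Σ(formed) = 1397 kJ
ΔH = Σ(broken) − Σ(formed) = 1784 − 1397 = +387 kJ

ΔH ≈ +387 kJ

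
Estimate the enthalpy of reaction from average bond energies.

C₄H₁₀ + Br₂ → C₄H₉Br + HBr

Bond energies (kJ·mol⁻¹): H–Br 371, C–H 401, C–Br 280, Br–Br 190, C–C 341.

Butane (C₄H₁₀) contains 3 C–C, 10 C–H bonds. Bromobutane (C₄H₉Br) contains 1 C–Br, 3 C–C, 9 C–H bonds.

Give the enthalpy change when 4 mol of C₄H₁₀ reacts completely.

ΔH = −240 kJ

Bonds broken (reactants):
  Br–Br: 1 × 190 = 190
  C–C: 3 × 341 = 1023
  C–H: 10 × 401 = 4010
  Σ(broken) = 5223 kJ
Bonds formed (products):
  C–Br: 1 × 280 = 280
  C–C: 3 × 341 = 1023
  C–H: 9 × 401 = 3609
  H–Br: 1 × 371 = 371
  Σ(formed) = 5283 kJ
ΔH = Σ(broken) − Σ(formed) = 5223 − 5283 = −60 kJ
For 4× the reaction as written: 4 × (−60) = −240 kJ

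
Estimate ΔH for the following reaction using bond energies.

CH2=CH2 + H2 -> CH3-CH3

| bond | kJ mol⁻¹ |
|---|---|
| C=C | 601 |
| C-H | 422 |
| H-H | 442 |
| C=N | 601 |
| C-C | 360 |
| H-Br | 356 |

ΔH ≈ −161 kJ

Bonds broken (reactants):
  C-H: 4 × 422 = 1688
  C=C: 1 × 601 = 601
  H-H: 1 × 442 = 442
  Σ(broken) = 2731 kJ
Bonds formed (products):
  C-C: 1 × 360 = 360
  C-H: 6 × 422 = 2532
  Σ(formed) = 2892 kJ
ΔH = Σ(broken) − Σ(formed) = 2731 − 2892 = −161 kJ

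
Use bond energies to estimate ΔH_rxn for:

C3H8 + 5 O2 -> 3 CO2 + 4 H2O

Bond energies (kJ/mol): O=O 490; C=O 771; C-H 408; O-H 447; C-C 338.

Bonds broken (reactants):
  C-C: 2 × 338 = 676
  C-H: 8 × 408 = 3264
  O=O: 5 × 490 = 2450
  Σ(broken) = 6390 kJ
Bonds formed (products):
  C=O: 6 × 771 = 4626
  O-H: 8 × 447 = 3576
  Σ(formed) = 8202 kJ
ΔH = Σ(broken) − Σ(formed) = 6390 − 8202 = −1812 kJ

ΔH ≈ −1812 kJ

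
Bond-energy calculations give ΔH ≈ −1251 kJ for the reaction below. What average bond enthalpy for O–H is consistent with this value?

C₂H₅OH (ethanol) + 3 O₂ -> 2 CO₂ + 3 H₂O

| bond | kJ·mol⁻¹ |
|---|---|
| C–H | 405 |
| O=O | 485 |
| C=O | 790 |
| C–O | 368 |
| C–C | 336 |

Let D be the O–H bond energy.
Σ(broken) = 1×336 + 5×405 + 1×368 + 1×D + 3×485 = 4184 + D
Σ(formed) = 4×790 + 6×D = 3160 + 6D
ΔH = Σ(broken) − Σ(formed) = (4184 + D) − (3160 + 6D) = +1024 − 5D
Setting this equal to −1251 kJ gives 5D = 2275, so D = 455 kJ/mol.

D(O–H) ≈ 455 kJ/mol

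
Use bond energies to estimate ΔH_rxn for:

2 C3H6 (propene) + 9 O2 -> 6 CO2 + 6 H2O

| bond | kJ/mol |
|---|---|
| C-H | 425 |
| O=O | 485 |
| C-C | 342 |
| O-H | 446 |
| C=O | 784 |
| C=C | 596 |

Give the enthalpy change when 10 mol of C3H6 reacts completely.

Bonds broken (reactants):
  C-C: 2 × 342 = 684
  C-H: 12 × 425 = 5100
  C=C: 2 × 596 = 1192
  O=O: 9 × 485 = 4365
  Σ(broken) = 11341 kJ
Bonds formed (products):
  C=O: 12 × 784 = 9408
  O-H: 12 × 446 = 5352
  Σ(formed) = 14760 kJ
ΔH = Σ(broken) − Σ(formed) = 11341 − 14760 = −3419 kJ
For 5× the reaction as written: 5 × (−3419) = −17095 kJ

ΔH = −17095 kJ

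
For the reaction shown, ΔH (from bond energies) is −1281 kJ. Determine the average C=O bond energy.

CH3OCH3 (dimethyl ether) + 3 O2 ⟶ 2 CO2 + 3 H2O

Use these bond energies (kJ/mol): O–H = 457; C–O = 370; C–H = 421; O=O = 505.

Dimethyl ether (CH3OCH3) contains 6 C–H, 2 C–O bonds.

Let D be the C=O bond energy.
Σ(broken) = 6×421 + 2×370 + 3×505 = 4781
Σ(formed) = 4×D + 6×457 = 2742 + 4D
ΔH = Σ(broken) − Σ(formed) = (4781) − (2742 + 4D) = +2039 − 4D
Setting this equal to −1281 kJ gives 4D = 3320, so D = 830 kJ/mol.

D(C=O) ≈ 830 kJ/mol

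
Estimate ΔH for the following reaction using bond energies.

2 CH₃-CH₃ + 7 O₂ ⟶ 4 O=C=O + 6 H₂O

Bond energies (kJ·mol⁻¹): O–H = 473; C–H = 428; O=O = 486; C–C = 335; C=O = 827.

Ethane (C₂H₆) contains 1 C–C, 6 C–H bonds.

ΔH ≈ −3084 kJ

Bonds broken (reactants):
  C–C: 2 × 335 = 670
  C–H: 12 × 428 = 5136
  O=O: 7 × 486 = 3402
  Σ(broken) = 9208 kJ
Bonds formed (products):
  C=O: 8 × 827 = 6616
  O–H: 12 × 473 = 5676
  Σ(formed) = 12292 kJ
ΔH = Σ(broken) − Σ(formed) = 9208 − 12292 = −3084 kJ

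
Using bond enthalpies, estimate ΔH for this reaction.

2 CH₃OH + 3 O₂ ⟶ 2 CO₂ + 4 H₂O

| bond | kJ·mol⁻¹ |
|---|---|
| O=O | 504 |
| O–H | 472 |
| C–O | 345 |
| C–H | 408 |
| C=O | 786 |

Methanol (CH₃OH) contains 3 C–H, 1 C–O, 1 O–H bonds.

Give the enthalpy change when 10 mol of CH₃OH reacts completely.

ΔH = −6630 kJ

Bonds broken (reactants):
  C–H: 6 × 408 = 2448
  C–O: 2 × 345 = 690
  O–H: 2 × 472 = 944
  O=O: 3 × 504 = 1512
  Σ(broken) = 5594 kJ
Bonds formed (products):
  C=O: 4 × 786 = 3144
  O–H: 8 × 472 = 3776
  Σ(formed) = 6920 kJ
ΔH = Σ(broken) − Σ(formed) = 5594 − 6920 = −1326 kJ
For 5× the reaction as written: 5 × (−1326) = −6630 kJ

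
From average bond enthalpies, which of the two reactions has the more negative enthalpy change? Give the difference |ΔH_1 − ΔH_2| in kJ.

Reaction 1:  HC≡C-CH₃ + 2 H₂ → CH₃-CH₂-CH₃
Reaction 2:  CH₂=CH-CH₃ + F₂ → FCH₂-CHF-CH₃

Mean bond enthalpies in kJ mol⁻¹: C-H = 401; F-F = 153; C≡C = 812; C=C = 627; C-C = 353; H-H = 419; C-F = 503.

Reaction 2, by 272 kJ

Reaction 1:
  Bonds broken (reactants):
    C≡C: 1 × 812 = 812
    C-C: 1 × 353 = 353
    C-H: 4 × 401 = 1604
    H-H: 2 × 419 = 838
    Σ(broken) = 3607 kJ
  Bonds formed (products):
    C-C: 2 × 353 = 706
    C-H: 8 × 401 = 3208
    Σ(formed) = 3914 kJ
  ΔH_1 = 3607 − 3914 = −307 kJ
Reaction 2:
  Bonds broken (reactants):
    C-C: 1 × 353 = 353
    C-H: 6 × 401 = 2406
    C=C: 1 × 627 = 627
    F-F: 1 × 153 = 153
    Σ(broken) = 3539 kJ
  Bonds formed (products):
    C-C: 2 × 353 = 706
    C-F: 2 × 503 = 1006
    C-H: 6 × 401 = 2406
    Σ(formed) = 4118 kJ
  ΔH_2 = 3539 − 4118 = −579 kJ
ΔH_1 − ΔH_2 = +272 kJ, so reaction 2 has the more negative ΔH; |ΔH_1 − ΔH_2| = 272 kJ.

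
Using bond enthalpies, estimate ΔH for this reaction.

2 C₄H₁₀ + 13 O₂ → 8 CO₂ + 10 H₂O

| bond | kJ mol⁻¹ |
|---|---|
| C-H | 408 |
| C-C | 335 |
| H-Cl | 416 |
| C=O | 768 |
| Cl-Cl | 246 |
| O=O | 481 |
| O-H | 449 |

Bonds broken (reactants):
  C-C: 6 × 335 = 2010
  C-H: 20 × 408 = 8160
  O=O: 13 × 481 = 6253
  Σ(broken) = 16423 kJ
Bonds formed (products):
  C=O: 16 × 768 = 12288
  O-H: 20 × 449 = 8980
  Σ(formed) = 21268 kJ
ΔH = Σ(broken) − Σ(formed) = 16423 − 21268 = −4845 kJ

ΔH ≈ −4845 kJ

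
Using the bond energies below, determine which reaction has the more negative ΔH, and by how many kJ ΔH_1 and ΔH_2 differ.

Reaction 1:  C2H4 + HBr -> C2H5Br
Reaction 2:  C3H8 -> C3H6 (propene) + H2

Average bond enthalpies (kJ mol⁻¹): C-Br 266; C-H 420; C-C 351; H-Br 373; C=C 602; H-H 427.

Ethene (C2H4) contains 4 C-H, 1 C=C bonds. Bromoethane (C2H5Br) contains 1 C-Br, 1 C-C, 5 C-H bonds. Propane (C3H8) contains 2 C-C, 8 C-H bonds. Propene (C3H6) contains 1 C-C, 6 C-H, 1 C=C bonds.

Reaction 1:
  Bonds broken (reactants):
    C-H: 4 × 420 = 1680
    C=C: 1 × 602 = 602
    H-Br: 1 × 373 = 373
    Σ(broken) = 2655 kJ
  Bonds formed (products):
    C-Br: 1 × 266 = 266
    C-C: 1 × 351 = 351
    C-H: 5 × 420 = 2100
    Σ(formed) = 2717 kJ
  ΔH_1 = 2655 − 2717 = −62 kJ
Reaction 2:
  Bonds broken (reactants):
    C-C: 2 × 351 = 702
    C-H: 8 × 420 = 3360
    Σ(broken) = 4062 kJ
  Bonds formed (products):
    C-C: 1 × 351 = 351
    C-H: 6 × 420 = 2520
    C=C: 1 × 602 = 602
    H-H: 1 × 427 = 427
    Σ(formed) = 3900 kJ
  ΔH_2 = 4062 − 3900 = +162 kJ
ΔH_1 − ΔH_2 = −224 kJ, so reaction 1 has the more negative ΔH; |ΔH_1 − ΔH_2| = 224 kJ.

Reaction 1, by 224 kJ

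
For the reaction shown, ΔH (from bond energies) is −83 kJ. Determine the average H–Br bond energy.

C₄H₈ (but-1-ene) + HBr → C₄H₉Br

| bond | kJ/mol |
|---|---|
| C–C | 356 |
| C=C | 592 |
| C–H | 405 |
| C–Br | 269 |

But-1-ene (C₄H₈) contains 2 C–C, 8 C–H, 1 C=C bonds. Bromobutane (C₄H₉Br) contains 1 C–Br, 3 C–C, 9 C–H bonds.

Let D be the H–Br bond energy.
Σ(broken) = 2×356 + 8×405 + 1×592 + 1×D = 4544 + D
Σ(formed) = 1×269 + 3×356 + 9×405 = 4982
ΔH = Σ(broken) − Σ(formed) = (4544 + D) − (4982) = −438 + D
Setting this equal to −83 kJ gives D = 355 kJ/mol.

D(H–Br) ≈ 355 kJ/mol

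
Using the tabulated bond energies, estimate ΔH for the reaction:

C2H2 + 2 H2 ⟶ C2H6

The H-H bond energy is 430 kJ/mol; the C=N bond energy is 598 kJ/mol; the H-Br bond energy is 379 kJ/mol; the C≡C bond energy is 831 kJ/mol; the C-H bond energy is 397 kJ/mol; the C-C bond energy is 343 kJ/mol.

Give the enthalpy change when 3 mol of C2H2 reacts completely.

ΔH = −720 kJ

Bonds broken (reactants):
  C≡C: 1 × 831 = 831
  C-H: 2 × 397 = 794
  H-H: 2 × 430 = 860
  Σ(broken) = 2485 kJ
Bonds formed (products):
  C-C: 1 × 343 = 343
  C-H: 6 × 397 = 2382
  Σ(formed) = 2725 kJ
ΔH = Σ(broken) − Σ(formed) = 2485 − 2725 = −240 kJ
For 3× the reaction as written: 3 × (−240) = −720 kJ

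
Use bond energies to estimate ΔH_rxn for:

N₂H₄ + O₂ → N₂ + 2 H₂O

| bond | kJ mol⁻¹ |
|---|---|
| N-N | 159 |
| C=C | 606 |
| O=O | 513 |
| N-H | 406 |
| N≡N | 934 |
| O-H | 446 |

Bonds broken (reactants):
  N-H: 4 × 406 = 1624
  N-N: 1 × 159 = 159
  O=O: 1 × 513 = 513
  Σ(broken) = 2296 kJ
Bonds formed (products):
  N≡N: 1 × 934 = 934
  O-H: 4 × 446 = 1784
  Σ(formed) = 2718 kJ
ΔH = Σ(broken) − Σ(formed) = 2296 − 2718 = −422 kJ

ΔH ≈ −422 kJ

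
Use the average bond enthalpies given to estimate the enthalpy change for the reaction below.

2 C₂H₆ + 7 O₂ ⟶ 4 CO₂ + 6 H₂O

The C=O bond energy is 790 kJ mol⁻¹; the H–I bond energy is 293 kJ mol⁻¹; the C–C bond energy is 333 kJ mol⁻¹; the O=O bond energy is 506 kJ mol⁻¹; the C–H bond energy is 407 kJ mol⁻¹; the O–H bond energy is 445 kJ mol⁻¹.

ΔH ≈ −2568 kJ

Bonds broken (reactants):
  C–C: 2 × 333 = 666
  C–H: 12 × 407 = 4884
  O=O: 7 × 506 = 3542
  Σ(broken) = 9092 kJ
Bonds formed (products):
  C=O: 8 × 790 = 6320
  O–H: 12 × 445 = 5340
  Σ(formed) = 11660 kJ
ΔH = Σ(broken) − Σ(formed) = 9092 − 11660 = −2568 kJ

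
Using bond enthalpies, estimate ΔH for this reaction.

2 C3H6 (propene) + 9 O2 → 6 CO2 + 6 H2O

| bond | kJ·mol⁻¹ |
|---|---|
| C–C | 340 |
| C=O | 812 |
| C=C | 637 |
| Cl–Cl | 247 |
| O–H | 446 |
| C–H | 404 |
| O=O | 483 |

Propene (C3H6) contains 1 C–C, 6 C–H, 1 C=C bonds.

ΔH ≈ −3947 kJ

Bonds broken (reactants):
  C–C: 2 × 340 = 680
  C–H: 12 × 404 = 4848
  C=C: 2 × 637 = 1274
  O=O: 9 × 483 = 4347
  Σ(broken) = 11149 kJ
Bonds formed (products):
  C=O: 12 × 812 = 9744
  O–H: 12 × 446 = 5352
  Σ(formed) = 15096 kJ
ΔH = Σ(broken) − Σ(formed) = 11149 − 15096 = −3947 kJ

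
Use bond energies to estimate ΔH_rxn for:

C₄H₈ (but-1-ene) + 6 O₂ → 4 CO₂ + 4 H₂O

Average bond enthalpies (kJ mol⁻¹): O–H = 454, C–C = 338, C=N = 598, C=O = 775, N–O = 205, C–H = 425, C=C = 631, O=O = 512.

ΔH ≈ −2053 kJ

Bonds broken (reactants):
  C–C: 2 × 338 = 676
  C–H: 8 × 425 = 3400
  C=C: 1 × 631 = 631
  O=O: 6 × 512 = 3072
  Σ(broken) = 7779 kJ
Bonds formed (products):
  C=O: 8 × 775 = 6200
  O–H: 8 × 454 = 3632
  Σ(formed) = 9832 kJ
ΔH = Σ(broken) − Σ(formed) = 7779 − 9832 = −2053 kJ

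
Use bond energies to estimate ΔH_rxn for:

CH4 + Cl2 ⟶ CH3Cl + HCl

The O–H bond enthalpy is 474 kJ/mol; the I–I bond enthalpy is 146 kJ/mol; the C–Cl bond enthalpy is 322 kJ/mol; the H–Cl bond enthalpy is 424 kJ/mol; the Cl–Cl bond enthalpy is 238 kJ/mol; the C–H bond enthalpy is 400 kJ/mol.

ΔH ≈ −108 kJ

Bonds broken (reactants):
  C–H: 4 × 400 = 1600
  Cl–Cl: 1 × 238 = 238
  Σ(broken) = 1838 kJ
Bonds formed (products):
  C–Cl: 1 × 322 = 322
  C–H: 3 × 400 = 1200
  H–Cl: 1 × 424 = 424
  Σ(formed) = 1946 kJ
ΔH = Σ(broken) − Σ(formed) = 1838 − 1946 = −108 kJ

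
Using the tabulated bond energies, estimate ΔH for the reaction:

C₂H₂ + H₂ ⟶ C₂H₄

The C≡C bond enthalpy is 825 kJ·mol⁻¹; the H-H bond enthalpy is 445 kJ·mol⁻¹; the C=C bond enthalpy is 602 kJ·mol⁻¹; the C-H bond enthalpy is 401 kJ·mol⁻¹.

Bonds broken (reactants):
  C≡C: 1 × 825 = 825
  C-H: 2 × 401 = 802
  H-H: 1 × 445 = 445
  Σ(broken) = 2072 kJ
Bonds formed (products):
  C-H: 4 × 401 = 1604
  C=C: 1 × 602 = 602
  Σ(formed) = 2206 kJ
ΔH = Σ(broken) − Σ(formed) = 2072 − 2206 = −134 kJ

ΔH ≈ −134 kJ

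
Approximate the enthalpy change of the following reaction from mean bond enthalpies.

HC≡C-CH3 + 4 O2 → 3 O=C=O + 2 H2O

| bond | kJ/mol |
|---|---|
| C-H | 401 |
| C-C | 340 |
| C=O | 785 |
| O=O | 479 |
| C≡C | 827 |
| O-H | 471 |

Bonds broken (reactants):
  C≡C: 1 × 827 = 827
  C-C: 1 × 340 = 340
  C-H: 4 × 401 = 1604
  O=O: 4 × 479 = 1916
  Σ(broken) = 4687 kJ
Bonds formed (products):
  C=O: 6 × 785 = 4710
  O-H: 4 × 471 = 1884
  Σ(formed) = 6594 kJ
ΔH = Σ(broken) − Σ(formed) = 4687 − 6594 = −1907 kJ

ΔH ≈ −1907 kJ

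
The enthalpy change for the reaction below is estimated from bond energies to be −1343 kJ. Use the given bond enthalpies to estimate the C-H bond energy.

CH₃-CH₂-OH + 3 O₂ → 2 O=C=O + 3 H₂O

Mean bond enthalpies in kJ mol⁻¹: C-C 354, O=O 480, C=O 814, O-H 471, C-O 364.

Let D be the C-H bond energy.
Σ(broken) = 1×354 + 5×D + 1×364 + 1×471 + 3×480 = 2629 + 5D
Σ(formed) = 4×814 + 6×471 = 6082
ΔH = Σ(broken) − Σ(formed) = (2629 + 5D) − (6082) = −3453 + 5D
Setting this equal to −1343 kJ gives 5D = 2110, so D = 422 kJ/mol.

D(C-H) ≈ 422 kJ/mol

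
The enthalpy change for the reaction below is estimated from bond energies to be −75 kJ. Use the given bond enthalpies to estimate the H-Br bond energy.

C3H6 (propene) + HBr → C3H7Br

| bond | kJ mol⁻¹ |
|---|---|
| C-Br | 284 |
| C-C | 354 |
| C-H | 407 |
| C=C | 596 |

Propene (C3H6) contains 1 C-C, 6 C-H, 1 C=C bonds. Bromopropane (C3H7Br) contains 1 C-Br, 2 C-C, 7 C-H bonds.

Let D be the H-Br bond energy.
Σ(broken) = 1×354 + 6×407 + 1×596 + 1×D = 3392 + D
Σ(formed) = 1×284 + 2×354 + 7×407 = 3841
ΔH = Σ(broken) − Σ(formed) = (3392 + D) − (3841) = −449 + D
Setting this equal to −75 kJ gives D = 374 kJ/mol.

D(H-Br) ≈ 374 kJ/mol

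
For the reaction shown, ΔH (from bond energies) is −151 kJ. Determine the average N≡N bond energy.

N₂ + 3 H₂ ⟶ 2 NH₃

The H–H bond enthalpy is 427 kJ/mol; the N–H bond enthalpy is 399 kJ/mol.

D(N≡N) ≈ 962 kJ/mol

Let D be the N≡N bond energy.
Σ(broken) = 3×427 + 1×D = 1281 + D
Σ(formed) = 6×399 = 2394
ΔH = Σ(broken) − Σ(formed) = (1281 + D) − (2394) = −1113 + D
Setting this equal to −151 kJ gives D = 962 kJ/mol.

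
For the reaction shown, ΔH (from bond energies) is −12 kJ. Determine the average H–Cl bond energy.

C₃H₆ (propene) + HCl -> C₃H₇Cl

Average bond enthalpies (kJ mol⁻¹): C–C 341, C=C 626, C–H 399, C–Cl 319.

D(H–Cl) ≈ 421 kJ/mol

Let D be the H–Cl bond energy.
Σ(broken) = 1×341 + 6×399 + 1×626 + 1×D = 3361 + D
Σ(formed) = 2×341 + 1×319 + 7×399 = 3794
ΔH = Σ(broken) − Σ(formed) = (3361 + D) − (3794) = −433 + D
Setting this equal to −12 kJ gives D = 421 kJ/mol.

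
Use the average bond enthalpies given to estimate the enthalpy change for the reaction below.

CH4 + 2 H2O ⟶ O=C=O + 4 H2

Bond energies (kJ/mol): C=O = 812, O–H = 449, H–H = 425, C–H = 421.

ΔH ≈ +156 kJ

Bonds broken (reactants):
  C–H: 4 × 421 = 1684
  O–H: 4 × 449 = 1796
  Σ(broken) = 3480 kJ
Bonds formed (products):
  C=O: 2 × 812 = 1624
  H–H: 4 × 425 = 1700
  Σ(formed) = 3324 kJ
ΔH = Σ(broken) − Σ(formed) = 3480 − 3324 = +156 kJ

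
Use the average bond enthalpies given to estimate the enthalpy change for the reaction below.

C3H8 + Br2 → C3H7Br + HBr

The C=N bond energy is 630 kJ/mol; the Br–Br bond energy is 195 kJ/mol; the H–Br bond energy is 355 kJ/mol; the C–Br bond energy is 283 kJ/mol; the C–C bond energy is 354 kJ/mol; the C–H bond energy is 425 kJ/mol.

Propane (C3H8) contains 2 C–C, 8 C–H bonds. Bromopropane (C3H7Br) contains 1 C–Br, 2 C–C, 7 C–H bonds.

ΔH ≈ −18 kJ

Bonds broken (reactants):
  Br–Br: 1 × 195 = 195
  C–C: 2 × 354 = 708
  C–H: 8 × 425 = 3400
  Σ(broken) = 4303 kJ
Bonds formed (products):
  C–Br: 1 × 283 = 283
  C–C: 2 × 354 = 708
  C–H: 7 × 425 = 2975
  H–Br: 1 × 355 = 355
  Σ(formed) = 4321 kJ
ΔH = Σ(broken) − Σ(formed) = 4303 − 4321 = −18 kJ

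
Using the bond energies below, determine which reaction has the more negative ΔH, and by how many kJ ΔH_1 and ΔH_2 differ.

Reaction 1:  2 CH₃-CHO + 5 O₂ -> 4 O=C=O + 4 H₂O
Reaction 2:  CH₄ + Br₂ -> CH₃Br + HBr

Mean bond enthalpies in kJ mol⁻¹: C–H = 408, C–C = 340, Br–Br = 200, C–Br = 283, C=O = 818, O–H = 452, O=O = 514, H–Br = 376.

Reaction 1, by 1959 kJ

Reaction 1:
  Bonds broken (reactants):
    C–C: 2 × 340 = 680
    C–H: 8 × 408 = 3264
    C=O: 2 × 818 = 1636
    O=O: 5 × 514 = 2570
    Σ(broken) = 8150 kJ
  Bonds formed (products):
    C=O: 8 × 818 = 6544
    O–H: 8 × 452 = 3616
    Σ(formed) = 10160 kJ
  ΔH_1 = 8150 − 10160 = −2010 kJ
Reaction 2:
  Bonds broken (reactants):
    Br–Br: 1 × 200 = 200
    C–H: 4 × 408 = 1632
    Σ(broken) = 1832 kJ
  Bonds formed (products):
    C–Br: 1 × 283 = 283
    C–H: 3 × 408 = 1224
    H–Br: 1 × 376 = 376
    Σ(formed) = 1883 kJ
  ΔH_2 = 1832 − 1883 = −51 kJ
ΔH_1 − ΔH_2 = −1959 kJ, so reaction 1 has the more negative ΔH; |ΔH_1 − ΔH_2| = 1959 kJ.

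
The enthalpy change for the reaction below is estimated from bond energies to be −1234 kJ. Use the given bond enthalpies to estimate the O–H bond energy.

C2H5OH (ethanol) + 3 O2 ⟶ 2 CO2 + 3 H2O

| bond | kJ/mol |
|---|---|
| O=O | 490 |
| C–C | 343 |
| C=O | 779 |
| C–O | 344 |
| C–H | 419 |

D(O–H) ≈ 474 kJ/mol

Let D be the O–H bond energy.
Σ(broken) = 1×343 + 5×419 + 1×344 + 1×D + 3×490 = 4252 + D
Σ(formed) = 4×779 + 6×D = 3116 + 6D
ΔH = Σ(broken) − Σ(formed) = (4252 + D) − (3116 + 6D) = +1136 − 5D
Setting this equal to −1234 kJ gives 5D = 2370, so D = 474 kJ/mol.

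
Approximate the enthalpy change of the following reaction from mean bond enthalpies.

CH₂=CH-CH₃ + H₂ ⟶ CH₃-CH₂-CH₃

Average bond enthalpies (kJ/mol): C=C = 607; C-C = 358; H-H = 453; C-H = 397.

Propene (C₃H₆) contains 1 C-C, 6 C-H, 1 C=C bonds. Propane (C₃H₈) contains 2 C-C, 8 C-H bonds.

Bonds broken (reactants):
  C-C: 1 × 358 = 358
  C-H: 6 × 397 = 2382
  C=C: 1 × 607 = 607
  H-H: 1 × 453 = 453
  Σ(broken) = 3800 kJ
Bonds formed (products):
  C-C: 2 × 358 = 716
  C-H: 8 × 397 = 3176
  Σ(formed) = 3892 kJ
ΔH = Σ(broken) − Σ(formed) = 3800 − 3892 = −92 kJ

ΔH ≈ −92 kJ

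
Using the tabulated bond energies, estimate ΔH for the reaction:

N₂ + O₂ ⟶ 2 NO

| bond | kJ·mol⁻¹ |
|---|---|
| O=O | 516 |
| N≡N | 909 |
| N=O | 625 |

ΔH ≈ +175 kJ

Bonds broken (reactants):
  N≡N: 1 × 909 = 909
  O=O: 1 × 516 = 516
  Σ(broken) = 1425 kJ
Bonds formed (products):
  N=O: 2 × 625 = 1250
  Σ(formed) = 1250 kJ
ΔH = Σ(broken) − Σ(formed) = 1425 − 1250 = +175 kJ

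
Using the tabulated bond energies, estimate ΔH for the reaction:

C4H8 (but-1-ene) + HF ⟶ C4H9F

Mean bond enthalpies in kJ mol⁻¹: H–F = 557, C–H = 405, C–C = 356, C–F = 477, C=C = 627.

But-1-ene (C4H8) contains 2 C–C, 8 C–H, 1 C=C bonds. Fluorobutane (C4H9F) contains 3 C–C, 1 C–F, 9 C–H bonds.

ΔH ≈ −54 kJ

Bonds broken (reactants):
  C–C: 2 × 356 = 712
  C–H: 8 × 405 = 3240
  C=C: 1 × 627 = 627
  H–F: 1 × 557 = 557
  Σ(broken) = 5136 kJ
Bonds formed (products):
  C–C: 3 × 356 = 1068
  C–F: 1 × 477 = 477
  C–H: 9 × 405 = 3645
  Σ(formed) = 5190 kJ
ΔH = Σ(broken) − Σ(formed) = 5136 − 5190 = −54 kJ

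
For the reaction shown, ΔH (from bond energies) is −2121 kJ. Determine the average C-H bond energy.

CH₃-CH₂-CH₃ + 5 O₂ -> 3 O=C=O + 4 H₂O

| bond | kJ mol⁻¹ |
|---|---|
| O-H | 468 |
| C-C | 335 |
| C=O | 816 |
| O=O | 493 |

D(C-H) ≈ 423 kJ/mol

Let D be the C-H bond energy.
Σ(broken) = 2×335 + 8×D + 5×493 = 3135 + 8D
Σ(formed) = 6×816 + 8×468 = 8640
ΔH = Σ(broken) − Σ(formed) = (3135 + 8D) − (8640) = −5505 + 8D
Setting this equal to −2121 kJ gives 8D = 3384, so D = 423 kJ/mol.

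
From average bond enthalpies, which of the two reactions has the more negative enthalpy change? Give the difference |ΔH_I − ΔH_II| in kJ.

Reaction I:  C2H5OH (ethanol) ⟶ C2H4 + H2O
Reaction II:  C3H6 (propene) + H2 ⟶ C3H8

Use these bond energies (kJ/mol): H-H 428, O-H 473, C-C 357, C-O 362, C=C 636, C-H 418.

Reaction I:
  Bonds broken (reactants):
    C-C: 1 × 357 = 357
    C-H: 5 × 418 = 2090
    C-O: 1 × 362 = 362
    O-H: 1 × 473 = 473
    Σ(broken) = 3282 kJ
  Bonds formed (products):
    C-H: 4 × 418 = 1672
    C=C: 1 × 636 = 636
    O-H: 2 × 473 = 946
    Σ(formed) = 3254 kJ
  ΔH_I = 3282 − 3254 = +28 kJ
Reaction II:
  Bonds broken (reactants):
    C-C: 1 × 357 = 357
    C-H: 6 × 418 = 2508
    C=C: 1 × 636 = 636
    H-H: 1 × 428 = 428
    Σ(broken) = 3929 kJ
  Bonds formed (products):
    C-C: 2 × 357 = 714
    C-H: 8 × 418 = 3344
    Σ(formed) = 4058 kJ
  ΔH_II = 3929 − 4058 = −129 kJ
ΔH_I − ΔH_II = +157 kJ, so reaction II has the more negative ΔH; |ΔH_I − ΔH_II| = 157 kJ.

Reaction II, by 157 kJ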